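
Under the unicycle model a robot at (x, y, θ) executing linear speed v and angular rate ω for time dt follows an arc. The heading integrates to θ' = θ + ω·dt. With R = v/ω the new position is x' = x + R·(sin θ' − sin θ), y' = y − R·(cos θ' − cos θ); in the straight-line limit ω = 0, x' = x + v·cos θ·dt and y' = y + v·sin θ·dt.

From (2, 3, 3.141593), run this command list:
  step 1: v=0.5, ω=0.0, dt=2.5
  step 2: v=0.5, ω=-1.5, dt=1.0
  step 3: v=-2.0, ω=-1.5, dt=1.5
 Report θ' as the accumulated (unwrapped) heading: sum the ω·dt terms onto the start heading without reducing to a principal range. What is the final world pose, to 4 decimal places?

(-1.6746, 2.1214, -0.6084)

step 1: θ'=3.1416 (straight) → pose (0.7500, 3.0000, 3.1416)
step 2: θ'=1.6416 (R=-0.3333) → pose (0.4175, 3.3098, 1.6416)
step 3: θ'=-0.6084 (R=1.3333) → pose (-1.6746, 2.1214, -0.6084)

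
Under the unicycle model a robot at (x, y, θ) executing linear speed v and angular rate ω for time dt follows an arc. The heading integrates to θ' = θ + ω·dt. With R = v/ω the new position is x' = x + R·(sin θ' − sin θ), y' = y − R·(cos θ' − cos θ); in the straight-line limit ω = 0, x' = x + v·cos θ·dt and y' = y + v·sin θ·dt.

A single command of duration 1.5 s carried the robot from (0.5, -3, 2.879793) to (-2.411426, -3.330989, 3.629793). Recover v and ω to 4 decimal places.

Δθ = 3.629793 − 2.879793 = 0.750000
ω = Δθ/dt = 0.750000/1.5 = 0.5000
R = Δx/(sin θ' − sin θ) = 4.0000
v = R·ω = 4.0000·0.5000 = 2.0000

v = 2.0000, ω = 0.5000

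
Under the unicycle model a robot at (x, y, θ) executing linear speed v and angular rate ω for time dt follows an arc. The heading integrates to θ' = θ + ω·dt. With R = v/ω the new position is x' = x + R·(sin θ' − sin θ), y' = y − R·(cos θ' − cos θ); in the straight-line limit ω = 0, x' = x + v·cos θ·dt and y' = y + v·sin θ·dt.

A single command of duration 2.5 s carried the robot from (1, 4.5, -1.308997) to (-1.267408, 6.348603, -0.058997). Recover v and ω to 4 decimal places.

v = -1.2500, ω = 0.5000

Δθ = -0.058997 − -1.308997 = 1.250000
ω = Δθ/dt = 1.250000/2.5 = 0.5000
R = Δx/(sin θ' − sin θ) = -2.5000
v = R·ω = -2.5000·0.5000 = -1.2500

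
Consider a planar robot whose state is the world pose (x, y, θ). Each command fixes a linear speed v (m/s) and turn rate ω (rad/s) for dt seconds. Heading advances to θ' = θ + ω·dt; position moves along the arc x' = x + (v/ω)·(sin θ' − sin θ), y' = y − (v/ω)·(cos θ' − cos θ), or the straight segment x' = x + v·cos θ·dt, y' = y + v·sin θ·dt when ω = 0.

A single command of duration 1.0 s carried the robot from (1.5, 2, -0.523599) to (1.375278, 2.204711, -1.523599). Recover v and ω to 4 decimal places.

Δθ = -1.523599 − -0.523599 = -1.000000
ω = Δθ/dt = -1.000000/1.0 = -1.0000
R = −Δy/(cos θ' − cos θ) = 0.2500
v = R·ω = 0.2500·-1.0000 = -0.2500

v = -0.2500, ω = -1.0000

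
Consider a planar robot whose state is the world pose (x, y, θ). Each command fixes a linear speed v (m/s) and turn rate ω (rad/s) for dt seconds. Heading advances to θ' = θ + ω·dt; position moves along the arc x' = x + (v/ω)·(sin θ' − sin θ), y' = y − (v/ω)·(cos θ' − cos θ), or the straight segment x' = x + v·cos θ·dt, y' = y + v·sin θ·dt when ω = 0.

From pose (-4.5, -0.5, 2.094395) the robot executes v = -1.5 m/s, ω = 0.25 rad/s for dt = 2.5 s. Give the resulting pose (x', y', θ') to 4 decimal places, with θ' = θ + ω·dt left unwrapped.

θ' = 2.0944 + 0.25·2.5 = 2.7194
R = v/ω = -1.5/0.25 = -6.0000
x' = -4.5 + -6.0000·(sin 2.7194 − sin 2.0944) = -1.7624
y' = -0.5 − -6.0000·(cos 2.7194 − cos 2.0944) = -2.9731

(-1.7624, -2.9731, 2.7194)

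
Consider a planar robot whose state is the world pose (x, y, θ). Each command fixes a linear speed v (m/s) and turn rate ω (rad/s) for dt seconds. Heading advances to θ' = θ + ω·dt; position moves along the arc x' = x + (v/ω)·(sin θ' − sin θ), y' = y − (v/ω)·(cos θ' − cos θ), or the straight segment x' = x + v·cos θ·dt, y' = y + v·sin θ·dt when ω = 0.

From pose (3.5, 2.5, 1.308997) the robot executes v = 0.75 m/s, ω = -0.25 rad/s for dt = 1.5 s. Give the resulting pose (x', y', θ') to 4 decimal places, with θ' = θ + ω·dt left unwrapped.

θ' = 1.3090 + -0.25·1.5 = 0.9340
R = v/ω = 0.75/-0.25 = -3.0000
x' = 3.5 + -3.0000·(sin 0.9340 − sin 1.3090) = 3.9858
y' = 2.5 − -3.0000·(cos 0.9340 − cos 1.3090) = 3.5074

(3.9858, 3.5074, 0.9340)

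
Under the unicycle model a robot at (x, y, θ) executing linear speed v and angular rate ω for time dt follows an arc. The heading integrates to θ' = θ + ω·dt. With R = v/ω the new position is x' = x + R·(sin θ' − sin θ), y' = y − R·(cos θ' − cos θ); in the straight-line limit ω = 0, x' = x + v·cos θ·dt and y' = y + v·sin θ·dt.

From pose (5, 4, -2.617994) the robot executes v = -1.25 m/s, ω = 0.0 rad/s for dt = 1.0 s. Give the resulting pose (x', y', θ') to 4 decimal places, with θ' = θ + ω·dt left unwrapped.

θ' = -2.6180 + 0.0·1.0 = -2.6180
ω = 0 → straight: x' = 5 + -1.25·cos(-2.6180)·1.0 = 6.0825
y' = 4 + -1.25·sin(-2.6180)·1.0 = 4.6250

(6.0825, 4.6250, -2.6180)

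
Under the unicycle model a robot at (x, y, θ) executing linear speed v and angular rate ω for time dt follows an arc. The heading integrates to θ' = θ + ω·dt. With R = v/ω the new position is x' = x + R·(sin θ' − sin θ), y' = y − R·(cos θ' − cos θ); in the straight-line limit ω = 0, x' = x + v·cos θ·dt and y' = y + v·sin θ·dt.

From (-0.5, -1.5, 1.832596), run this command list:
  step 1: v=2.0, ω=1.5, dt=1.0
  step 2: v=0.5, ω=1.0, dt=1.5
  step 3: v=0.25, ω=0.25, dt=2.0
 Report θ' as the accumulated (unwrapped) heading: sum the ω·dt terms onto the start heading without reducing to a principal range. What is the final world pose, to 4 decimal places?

(-2.2635, -1.5482, 5.3326)

step 1: θ'=3.3326 (R=1.3333) → pose (-2.0410, -0.5360, 3.3326)
step 2: θ'=4.8326 (R=0.5000) → pose (-2.4425, -1.0869, 4.8326)
step 3: θ'=5.3326 (R=1.0000) → pose (-2.2635, -1.5482, 5.3326)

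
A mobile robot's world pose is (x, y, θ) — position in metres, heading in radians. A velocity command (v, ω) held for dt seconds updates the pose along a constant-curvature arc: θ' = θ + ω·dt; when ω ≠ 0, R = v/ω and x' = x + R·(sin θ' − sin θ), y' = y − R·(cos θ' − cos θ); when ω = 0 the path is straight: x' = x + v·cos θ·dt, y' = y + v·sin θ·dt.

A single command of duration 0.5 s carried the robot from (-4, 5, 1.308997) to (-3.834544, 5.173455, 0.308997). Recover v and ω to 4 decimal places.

Δθ = 0.308997 − 1.308997 = -1.000000
ω = Δθ/dt = -1.000000/0.5 = -2.0000
R = −Δy/(cos θ' − cos θ) = -0.2500
v = R·ω = -0.2500·-2.0000 = 0.5000

v = 0.5000, ω = -2.0000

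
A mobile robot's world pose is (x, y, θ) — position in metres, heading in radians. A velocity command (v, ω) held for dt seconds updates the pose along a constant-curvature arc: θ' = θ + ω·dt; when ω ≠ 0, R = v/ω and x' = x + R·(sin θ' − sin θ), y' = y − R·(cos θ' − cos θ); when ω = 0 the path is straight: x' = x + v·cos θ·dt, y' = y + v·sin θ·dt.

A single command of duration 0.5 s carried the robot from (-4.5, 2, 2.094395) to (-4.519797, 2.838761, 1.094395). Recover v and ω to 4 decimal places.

Δθ = 1.094395 − 2.094395 = -1.000000
ω = Δθ/dt = -1.000000/0.5 = -2.0000
R = −Δy/(cos θ' − cos θ) = -0.8750
v = R·ω = -0.8750·-2.0000 = 1.7500

v = 1.7500, ω = -2.0000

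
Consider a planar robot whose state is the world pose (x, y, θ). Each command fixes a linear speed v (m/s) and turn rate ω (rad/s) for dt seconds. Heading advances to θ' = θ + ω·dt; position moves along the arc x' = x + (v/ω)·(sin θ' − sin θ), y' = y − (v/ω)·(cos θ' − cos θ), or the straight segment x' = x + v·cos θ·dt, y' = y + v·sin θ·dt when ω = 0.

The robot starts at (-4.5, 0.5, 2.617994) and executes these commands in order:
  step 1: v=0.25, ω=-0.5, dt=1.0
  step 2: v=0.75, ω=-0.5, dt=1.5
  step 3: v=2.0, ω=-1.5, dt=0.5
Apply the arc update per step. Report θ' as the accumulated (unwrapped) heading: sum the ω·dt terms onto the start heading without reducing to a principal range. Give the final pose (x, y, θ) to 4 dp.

step 1: θ'=2.1180 (R=-0.5000) → pose (-4.6770, 0.6729, 2.1180)
step 2: θ'=1.3680 (R=-1.5000) → pose (-4.8653, 1.7554, 1.3680)
step 3: θ'=0.6180 (R=-1.3333) → pose (-4.3318, 2.5736, 0.6180)

(-4.3318, 2.5736, 0.6180)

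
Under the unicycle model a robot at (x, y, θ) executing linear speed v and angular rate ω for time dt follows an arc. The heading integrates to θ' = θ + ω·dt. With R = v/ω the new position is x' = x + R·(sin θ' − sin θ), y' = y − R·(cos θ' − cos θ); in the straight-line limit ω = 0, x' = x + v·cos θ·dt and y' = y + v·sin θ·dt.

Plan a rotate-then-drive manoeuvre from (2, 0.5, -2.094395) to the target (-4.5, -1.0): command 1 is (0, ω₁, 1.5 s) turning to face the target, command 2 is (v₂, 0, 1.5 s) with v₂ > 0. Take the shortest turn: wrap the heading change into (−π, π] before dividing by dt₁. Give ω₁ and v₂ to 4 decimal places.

heading to target = atan2(-1−0.5, -4.5−2) = -2.9148
Δθ = wrap(-2.9148 − -2.0944) = -0.8204; ω₁ = Δθ/dt₁ = -0.5469
distance = √((-4.5−2)² + (-1−0.5)²) = 6.6708; v₂ = distance/dt₂ = 4.4472

ω₁ = -0.5469, v₂ = 4.4472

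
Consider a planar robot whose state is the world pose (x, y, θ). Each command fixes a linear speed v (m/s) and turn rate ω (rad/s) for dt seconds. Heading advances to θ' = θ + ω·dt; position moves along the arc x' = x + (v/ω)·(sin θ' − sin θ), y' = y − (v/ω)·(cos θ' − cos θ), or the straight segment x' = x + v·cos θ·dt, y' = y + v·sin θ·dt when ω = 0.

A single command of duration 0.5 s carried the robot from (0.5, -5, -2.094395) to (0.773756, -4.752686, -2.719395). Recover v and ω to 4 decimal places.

v = -0.7500, ω = -1.2500

Δθ = -2.719395 − -2.094395 = -0.625000
ω = Δθ/dt = -0.625000/0.5 = -1.2500
R = Δx/(sin θ' − sin θ) = 0.6000
v = R·ω = 0.6000·-1.2500 = -0.7500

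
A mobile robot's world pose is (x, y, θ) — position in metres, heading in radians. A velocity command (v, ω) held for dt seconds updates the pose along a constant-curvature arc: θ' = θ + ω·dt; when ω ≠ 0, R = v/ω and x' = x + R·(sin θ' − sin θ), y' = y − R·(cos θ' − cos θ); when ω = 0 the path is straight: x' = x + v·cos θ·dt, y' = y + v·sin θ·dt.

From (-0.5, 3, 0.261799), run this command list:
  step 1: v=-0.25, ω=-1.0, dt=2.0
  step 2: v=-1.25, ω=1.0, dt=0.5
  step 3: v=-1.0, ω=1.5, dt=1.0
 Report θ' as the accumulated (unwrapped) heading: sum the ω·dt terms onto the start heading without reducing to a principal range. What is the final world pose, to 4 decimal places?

(-1.6649, 4.3258, 0.2618)

step 1: θ'=-1.7382 (R=0.2500) → pose (-0.8112, 3.2831, -1.7382)
step 2: θ'=-1.2382 (R=-1.2500) → pose (-0.8622, 3.8995, -1.2382)
step 3: θ'=0.2618 (R=-0.6667) → pose (-1.6649, 4.3258, 0.2618)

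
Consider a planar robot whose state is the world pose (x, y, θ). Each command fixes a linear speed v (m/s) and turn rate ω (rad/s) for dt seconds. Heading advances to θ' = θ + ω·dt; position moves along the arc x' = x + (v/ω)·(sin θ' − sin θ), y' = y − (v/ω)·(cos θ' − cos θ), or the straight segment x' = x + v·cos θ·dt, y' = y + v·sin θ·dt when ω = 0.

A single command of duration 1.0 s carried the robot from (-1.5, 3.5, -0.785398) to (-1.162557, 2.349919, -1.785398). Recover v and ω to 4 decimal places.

v = 1.2500, ω = -1.0000

Δθ = -1.785398 − -0.785398 = -1.000000
ω = Δθ/dt = -1.000000/1.0 = -1.0000
R = −Δy/(cos θ' − cos θ) = -1.2500
v = R·ω = -1.2500·-1.0000 = 1.2500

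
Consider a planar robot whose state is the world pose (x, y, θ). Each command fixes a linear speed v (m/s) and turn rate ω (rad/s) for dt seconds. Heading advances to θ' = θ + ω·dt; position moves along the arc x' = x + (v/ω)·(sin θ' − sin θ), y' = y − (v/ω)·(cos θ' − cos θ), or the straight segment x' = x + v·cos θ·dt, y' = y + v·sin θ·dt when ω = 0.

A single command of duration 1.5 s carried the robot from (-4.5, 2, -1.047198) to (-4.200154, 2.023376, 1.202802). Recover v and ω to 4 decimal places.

v = 0.2500, ω = 1.5000

Δθ = 1.202802 − -1.047198 = 2.250000
ω = Δθ/dt = 2.250000/1.5 = 1.5000
R = Δx/(sin θ' − sin θ) = 0.1667
v = R·ω = 0.1667·1.5000 = 0.2500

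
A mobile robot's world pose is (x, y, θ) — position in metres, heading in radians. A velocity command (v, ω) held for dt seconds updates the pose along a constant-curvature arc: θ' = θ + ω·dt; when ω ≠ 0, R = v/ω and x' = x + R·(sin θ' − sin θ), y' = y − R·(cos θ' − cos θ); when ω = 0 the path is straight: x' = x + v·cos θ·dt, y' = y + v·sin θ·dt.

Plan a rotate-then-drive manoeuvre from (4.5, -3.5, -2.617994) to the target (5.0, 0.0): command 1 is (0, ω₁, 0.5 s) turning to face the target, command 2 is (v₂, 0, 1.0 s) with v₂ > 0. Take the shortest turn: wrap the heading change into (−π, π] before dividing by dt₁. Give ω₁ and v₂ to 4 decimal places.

ω₁ = -4.4726, v₂ = 3.5355

heading to target = atan2(0−-3.5, 5−4.5) = 1.4289
Δθ = wrap(1.4289 − -2.6180) = -2.2363; ω₁ = Δθ/dt₁ = -4.4726
distance = √((5−4.5)² + (0−-3.5)²) = 3.5355; v₂ = distance/dt₂ = 3.5355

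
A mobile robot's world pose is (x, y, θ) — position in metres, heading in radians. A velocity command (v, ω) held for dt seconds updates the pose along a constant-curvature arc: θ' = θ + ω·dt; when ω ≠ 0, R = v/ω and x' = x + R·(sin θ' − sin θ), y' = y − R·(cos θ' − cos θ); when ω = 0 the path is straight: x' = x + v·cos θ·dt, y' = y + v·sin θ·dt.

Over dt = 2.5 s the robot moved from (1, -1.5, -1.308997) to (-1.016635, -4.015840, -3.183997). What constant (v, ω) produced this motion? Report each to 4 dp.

Δθ = -3.183997 − -1.308997 = -1.875000
ω = Δθ/dt = -1.875000/2.5 = -0.7500
R = −Δy/(cos θ' − cos θ) = -2.0000
v = R·ω = -2.0000·-0.7500 = 1.5000

v = 1.5000, ω = -0.7500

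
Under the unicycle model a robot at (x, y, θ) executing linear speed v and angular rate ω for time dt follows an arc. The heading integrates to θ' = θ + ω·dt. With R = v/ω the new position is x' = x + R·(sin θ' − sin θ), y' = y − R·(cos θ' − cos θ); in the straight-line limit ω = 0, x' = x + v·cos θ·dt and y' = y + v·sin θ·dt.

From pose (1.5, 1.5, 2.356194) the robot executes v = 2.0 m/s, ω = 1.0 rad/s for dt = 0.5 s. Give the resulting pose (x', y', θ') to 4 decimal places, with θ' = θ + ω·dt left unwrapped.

θ' = 2.3562 + 1.0·0.5 = 2.8562
R = v/ω = 2.0/1.0 = 2.0000
x' = 1.5 + 2.0000·(sin 2.8562 − sin 2.3562) = 0.6489
y' = 1.5 − 2.0000·(cos 2.8562 − cos 2.3562) = 2.0049

(0.6489, 2.0049, 2.8562)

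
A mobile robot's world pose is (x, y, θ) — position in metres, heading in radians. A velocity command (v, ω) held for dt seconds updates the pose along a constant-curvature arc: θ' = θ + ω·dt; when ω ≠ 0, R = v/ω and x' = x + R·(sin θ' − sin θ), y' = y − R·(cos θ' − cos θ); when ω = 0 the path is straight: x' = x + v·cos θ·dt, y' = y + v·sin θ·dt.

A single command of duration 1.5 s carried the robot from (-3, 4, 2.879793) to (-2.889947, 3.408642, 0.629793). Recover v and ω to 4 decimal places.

v = -0.5000, ω = -1.5000

Δθ = 0.629793 − 2.879793 = -2.250000
ω = Δθ/dt = -2.250000/1.5 = -1.5000
R = −Δy/(cos θ' − cos θ) = 0.3333
v = R·ω = 0.3333·-1.5000 = -0.5000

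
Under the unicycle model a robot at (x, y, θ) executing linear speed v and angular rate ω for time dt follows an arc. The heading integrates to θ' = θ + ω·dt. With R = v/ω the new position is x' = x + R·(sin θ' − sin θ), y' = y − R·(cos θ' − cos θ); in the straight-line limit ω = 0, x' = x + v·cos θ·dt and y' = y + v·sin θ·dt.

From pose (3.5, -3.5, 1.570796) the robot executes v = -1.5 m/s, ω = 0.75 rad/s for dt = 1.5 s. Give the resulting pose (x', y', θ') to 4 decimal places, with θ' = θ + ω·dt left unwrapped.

θ' = 1.5708 + 0.75·1.5 = 2.6958
R = v/ω = -1.5/0.75 = -2.0000
x' = 3.5 + -2.0000·(sin 2.6958 − sin 1.5708) = 4.6376
y' = -3.5 − -2.0000·(cos 2.6958 − cos 1.5708) = -5.3045

(4.6376, -5.3045, 2.6958)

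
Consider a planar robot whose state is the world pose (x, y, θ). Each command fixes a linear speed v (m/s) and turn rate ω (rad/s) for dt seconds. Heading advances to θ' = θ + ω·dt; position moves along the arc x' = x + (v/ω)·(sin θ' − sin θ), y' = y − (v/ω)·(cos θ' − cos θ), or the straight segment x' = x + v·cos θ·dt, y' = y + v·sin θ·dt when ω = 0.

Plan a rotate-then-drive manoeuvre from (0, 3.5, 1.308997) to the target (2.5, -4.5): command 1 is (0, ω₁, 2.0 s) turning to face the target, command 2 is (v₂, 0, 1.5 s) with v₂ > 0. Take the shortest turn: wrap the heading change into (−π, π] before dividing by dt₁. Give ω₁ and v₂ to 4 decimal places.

heading to target = atan2(-4.5−3.5, 2.5−0) = -1.2679
Δθ = wrap(-1.2679 − 1.3090) = -2.5769; ω₁ = Δθ/dt₁ = -1.2885
distance = √((2.5−0)² + (-4.5−3.5)²) = 8.3815; v₂ = distance/dt₂ = 5.5877

ω₁ = -1.2885, v₂ = 5.5877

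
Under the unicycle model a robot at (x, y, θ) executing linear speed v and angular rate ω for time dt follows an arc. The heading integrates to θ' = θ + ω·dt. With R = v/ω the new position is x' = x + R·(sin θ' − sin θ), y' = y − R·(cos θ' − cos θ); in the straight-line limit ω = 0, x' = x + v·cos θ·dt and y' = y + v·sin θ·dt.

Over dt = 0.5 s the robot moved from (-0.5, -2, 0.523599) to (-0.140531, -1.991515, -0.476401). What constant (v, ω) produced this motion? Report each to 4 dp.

Δθ = -0.476401 − 0.523599 = -1.000000
ω = Δθ/dt = -1.000000/0.5 = -2.0000
R = Δx/(sin θ' − sin θ) = -0.3750
v = R·ω = -0.3750·-2.0000 = 0.7500

v = 0.7500, ω = -2.0000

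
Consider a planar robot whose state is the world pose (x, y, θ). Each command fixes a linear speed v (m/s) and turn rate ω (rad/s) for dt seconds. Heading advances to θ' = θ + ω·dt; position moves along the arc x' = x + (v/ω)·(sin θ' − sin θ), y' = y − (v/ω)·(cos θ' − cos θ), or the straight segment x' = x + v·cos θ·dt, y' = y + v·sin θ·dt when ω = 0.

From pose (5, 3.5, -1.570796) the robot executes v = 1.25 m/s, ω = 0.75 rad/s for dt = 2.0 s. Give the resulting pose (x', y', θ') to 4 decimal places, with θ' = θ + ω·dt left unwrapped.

(6.5488, 1.8375, -0.0708)

θ' = -1.5708 + 0.75·2.0 = -0.0708
R = v/ω = 1.25/0.75 = 1.6667
x' = 5 + 1.6667·(sin -0.0708 − sin -1.5708) = 6.5488
y' = 3.5 − 1.6667·(cos -0.0708 − cos -1.5708) = 1.8375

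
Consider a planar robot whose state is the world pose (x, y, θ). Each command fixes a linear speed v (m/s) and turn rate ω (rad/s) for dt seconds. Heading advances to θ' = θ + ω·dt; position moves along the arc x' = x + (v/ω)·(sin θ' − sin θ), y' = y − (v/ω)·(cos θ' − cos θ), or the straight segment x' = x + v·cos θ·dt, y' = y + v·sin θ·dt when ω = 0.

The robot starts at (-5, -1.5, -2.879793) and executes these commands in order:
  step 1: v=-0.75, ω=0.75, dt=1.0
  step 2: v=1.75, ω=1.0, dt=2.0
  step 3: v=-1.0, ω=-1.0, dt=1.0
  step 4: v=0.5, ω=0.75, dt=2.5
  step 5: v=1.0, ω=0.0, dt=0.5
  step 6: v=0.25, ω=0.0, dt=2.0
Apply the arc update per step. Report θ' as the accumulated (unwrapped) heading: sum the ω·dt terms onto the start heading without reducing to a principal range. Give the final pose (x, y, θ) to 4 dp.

step 1: θ'=-2.1298 (R=-1.0000) → pose (-4.4110, -1.0644, -2.1298)
step 2: θ'=-0.1298 (R=1.7500) → pose (-3.1539, -3.7278, -0.1298)
step 3: θ'=-1.1298 (R=1.0000) → pose (-3.9288, -3.1630, -1.1298)
step 4: θ'=0.7452 (R=0.6667) → pose (-2.8738, -3.3684, 0.7452)
step 5: θ'=0.7452 (straight) → pose (-2.5064, -3.0294, 0.7452)
step 6: θ'=0.7452 (straight) → pose (-2.1389, -2.6903, 0.7452)

(-2.1389, -2.6903, 0.7452)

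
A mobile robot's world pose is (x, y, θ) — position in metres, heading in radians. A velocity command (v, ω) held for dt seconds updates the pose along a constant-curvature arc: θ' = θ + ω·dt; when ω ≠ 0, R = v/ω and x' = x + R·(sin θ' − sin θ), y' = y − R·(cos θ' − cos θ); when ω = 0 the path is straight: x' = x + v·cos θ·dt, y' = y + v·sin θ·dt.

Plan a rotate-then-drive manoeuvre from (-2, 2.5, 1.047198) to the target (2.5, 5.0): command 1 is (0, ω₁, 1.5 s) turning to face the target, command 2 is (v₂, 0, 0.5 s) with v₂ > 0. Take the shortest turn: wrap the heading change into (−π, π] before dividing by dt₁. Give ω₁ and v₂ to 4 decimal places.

heading to target = atan2(5−2.5, 2.5−-2) = 0.5071
Δθ = wrap(0.5071 − 1.0472) = -0.5401; ω₁ = Δθ/dt₁ = -0.3601
distance = √((2.5−-2)² + (5−2.5)²) = 5.1478; v₂ = distance/dt₂ = 10.2956

ω₁ = -0.3601, v₂ = 10.2956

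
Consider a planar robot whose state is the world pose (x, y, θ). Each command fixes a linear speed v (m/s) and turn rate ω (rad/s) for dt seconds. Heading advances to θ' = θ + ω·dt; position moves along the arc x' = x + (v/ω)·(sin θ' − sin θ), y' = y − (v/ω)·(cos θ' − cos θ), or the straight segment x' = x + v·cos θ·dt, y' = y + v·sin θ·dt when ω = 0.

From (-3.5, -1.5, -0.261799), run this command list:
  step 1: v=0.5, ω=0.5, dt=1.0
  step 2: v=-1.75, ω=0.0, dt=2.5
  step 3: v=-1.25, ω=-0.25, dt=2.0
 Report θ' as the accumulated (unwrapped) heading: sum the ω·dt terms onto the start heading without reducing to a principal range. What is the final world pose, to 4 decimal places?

(-9.7306, -2.5089, -0.2618)

step 1: θ'=0.2382 (R=1.0000) → pose (-3.0052, -1.5058, 0.2382)
step 2: θ'=0.2382 (straight) → pose (-7.2567, -2.5381, 0.2382)
step 3: θ'=-0.2618 (R=5.0000) → pose (-9.7306, -2.5089, -0.2618)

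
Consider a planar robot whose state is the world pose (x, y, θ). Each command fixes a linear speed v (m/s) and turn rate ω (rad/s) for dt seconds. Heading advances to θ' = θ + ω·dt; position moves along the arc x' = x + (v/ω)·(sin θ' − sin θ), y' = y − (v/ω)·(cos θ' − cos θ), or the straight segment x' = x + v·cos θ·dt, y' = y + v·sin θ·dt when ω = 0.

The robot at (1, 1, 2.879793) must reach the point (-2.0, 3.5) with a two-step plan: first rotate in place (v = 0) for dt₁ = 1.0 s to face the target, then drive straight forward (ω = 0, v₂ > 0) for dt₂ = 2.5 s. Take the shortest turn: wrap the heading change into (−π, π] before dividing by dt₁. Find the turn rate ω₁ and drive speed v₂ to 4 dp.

heading to target = atan2(3.5−1, -2−1) = 2.4469
Δθ = wrap(2.4469 − 2.8798) = -0.4329; ω₁ = Δθ/dt₁ = -0.4329
distance = √((-2−1)² + (3.5−1)²) = 3.9051; v₂ = distance/dt₂ = 1.5620

ω₁ = -0.4329, v₂ = 1.5620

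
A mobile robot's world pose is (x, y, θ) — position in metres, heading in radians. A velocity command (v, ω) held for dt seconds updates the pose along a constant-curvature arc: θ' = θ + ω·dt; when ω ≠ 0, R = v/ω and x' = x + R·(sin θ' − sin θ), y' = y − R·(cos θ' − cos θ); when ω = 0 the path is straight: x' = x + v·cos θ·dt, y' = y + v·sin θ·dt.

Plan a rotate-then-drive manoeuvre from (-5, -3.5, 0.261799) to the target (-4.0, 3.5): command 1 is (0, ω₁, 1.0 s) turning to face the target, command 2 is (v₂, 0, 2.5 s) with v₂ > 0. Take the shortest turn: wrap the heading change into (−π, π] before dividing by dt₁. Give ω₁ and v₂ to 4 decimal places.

heading to target = atan2(3.5−-3.5, -4−-5) = 1.4289
Δθ = wrap(1.4289 − 0.2618) = 1.1671; ω₁ = Δθ/dt₁ = 1.1671
distance = √((-4−-5)² + (3.5−-3.5)²) = 7.0711; v₂ = distance/dt₂ = 2.8284

ω₁ = 1.1671, v₂ = 2.8284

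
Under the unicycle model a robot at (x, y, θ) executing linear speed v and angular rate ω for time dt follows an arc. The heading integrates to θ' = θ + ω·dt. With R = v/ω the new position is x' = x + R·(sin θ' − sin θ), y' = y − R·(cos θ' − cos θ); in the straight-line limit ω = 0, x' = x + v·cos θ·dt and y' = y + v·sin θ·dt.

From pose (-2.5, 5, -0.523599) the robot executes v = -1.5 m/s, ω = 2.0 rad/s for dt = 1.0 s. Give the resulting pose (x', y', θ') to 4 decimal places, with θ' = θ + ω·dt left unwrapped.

θ' = -0.5236 + 2.0·1.0 = 1.4764
R = v/ω = -1.5/2.0 = -0.7500
x' = -2.5 + -0.7500·(sin 1.4764 − sin -0.5236) = -3.6217
y' = 5 − -0.7500·(cos 1.4764 − cos -0.5236) = 4.4212

(-3.6217, 4.4212, 1.4764)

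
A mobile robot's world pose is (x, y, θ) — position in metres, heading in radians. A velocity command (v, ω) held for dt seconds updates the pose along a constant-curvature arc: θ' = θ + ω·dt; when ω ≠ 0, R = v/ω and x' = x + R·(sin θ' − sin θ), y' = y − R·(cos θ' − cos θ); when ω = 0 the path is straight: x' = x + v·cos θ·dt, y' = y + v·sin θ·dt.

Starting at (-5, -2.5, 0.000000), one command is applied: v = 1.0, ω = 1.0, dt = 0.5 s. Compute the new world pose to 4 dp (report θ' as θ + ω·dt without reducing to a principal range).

θ' = 0.0000 + 1.0·0.5 = 0.5000
R = v/ω = 1.0/1.0 = 1.0000
x' = -5 + 1.0000·(sin 0.5000 − sin 0.0000) = -4.5206
y' = -2.5 − 1.0000·(cos 0.5000 − cos 0.0000) = -2.3776

(-4.5206, -2.3776, 0.5000)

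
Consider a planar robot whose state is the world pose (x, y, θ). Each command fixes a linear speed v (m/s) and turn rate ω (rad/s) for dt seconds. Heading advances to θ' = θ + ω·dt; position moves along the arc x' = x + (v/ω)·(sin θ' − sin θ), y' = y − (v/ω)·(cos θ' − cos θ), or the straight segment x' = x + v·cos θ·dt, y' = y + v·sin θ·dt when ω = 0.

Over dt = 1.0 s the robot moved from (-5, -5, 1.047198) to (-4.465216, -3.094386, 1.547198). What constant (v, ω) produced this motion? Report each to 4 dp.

Δθ = 1.547198 − 1.047198 = 0.500000
ω = Δθ/dt = 0.500000/1.0 = 0.5000
R = −Δy/(cos θ' − cos θ) = 4.0000
v = R·ω = 4.0000·0.5000 = 2.0000

v = 2.0000, ω = 0.5000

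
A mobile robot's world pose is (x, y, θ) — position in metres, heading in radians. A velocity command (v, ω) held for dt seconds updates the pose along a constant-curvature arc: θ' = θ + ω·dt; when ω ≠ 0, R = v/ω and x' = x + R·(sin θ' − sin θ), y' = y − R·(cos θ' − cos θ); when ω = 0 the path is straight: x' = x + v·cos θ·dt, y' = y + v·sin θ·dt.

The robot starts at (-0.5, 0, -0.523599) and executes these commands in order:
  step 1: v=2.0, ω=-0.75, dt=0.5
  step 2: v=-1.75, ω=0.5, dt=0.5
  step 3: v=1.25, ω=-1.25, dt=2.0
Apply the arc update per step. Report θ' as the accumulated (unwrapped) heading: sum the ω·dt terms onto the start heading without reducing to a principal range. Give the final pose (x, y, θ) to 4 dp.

(-0.9822, -1.8360, -3.1486)

step 1: θ'=-0.8986 (R=-2.6667) → pose (0.2532, -0.6488, -0.8986)
step 2: θ'=-0.6486 (R=-3.5000) → pose (-0.3711, -0.0391, -0.6486)
step 3: θ'=-3.1486 (R=-1.0000) → pose (-0.9822, -1.8360, -3.1486)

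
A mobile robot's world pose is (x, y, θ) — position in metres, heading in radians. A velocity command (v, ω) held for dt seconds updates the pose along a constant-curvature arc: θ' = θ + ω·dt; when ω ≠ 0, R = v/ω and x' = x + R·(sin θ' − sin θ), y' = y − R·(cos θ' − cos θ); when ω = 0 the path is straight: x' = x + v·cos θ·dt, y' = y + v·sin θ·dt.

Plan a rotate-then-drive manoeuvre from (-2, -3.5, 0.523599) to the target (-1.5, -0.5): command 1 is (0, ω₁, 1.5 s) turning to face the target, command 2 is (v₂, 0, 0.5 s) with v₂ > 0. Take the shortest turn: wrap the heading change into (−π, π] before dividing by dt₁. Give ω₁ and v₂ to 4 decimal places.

ω₁ = 0.5880, v₂ = 6.0828

heading to target = atan2(-0.5−-3.5, -1.5−-2) = 1.4056
Δθ = wrap(1.4056 − 0.5236) = 0.8820; ω₁ = Δθ/dt₁ = 0.5880
distance = √((-1.5−-2)² + (-0.5−-3.5)²) = 3.0414; v₂ = distance/dt₂ = 6.0828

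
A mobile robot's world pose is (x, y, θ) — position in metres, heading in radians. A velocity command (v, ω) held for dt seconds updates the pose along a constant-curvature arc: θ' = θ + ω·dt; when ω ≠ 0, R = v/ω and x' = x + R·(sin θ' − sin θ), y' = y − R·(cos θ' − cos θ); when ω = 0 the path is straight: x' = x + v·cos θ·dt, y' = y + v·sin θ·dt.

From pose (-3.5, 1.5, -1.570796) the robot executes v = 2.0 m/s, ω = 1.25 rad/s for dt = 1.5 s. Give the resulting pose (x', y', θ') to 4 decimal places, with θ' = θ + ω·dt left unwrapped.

(-1.4207, -0.0265, 0.3042)

θ' = -1.5708 + 1.25·1.5 = 0.3042
R = v/ω = 2.0/1.25 = 1.6000
x' = -3.5 + 1.6000·(sin 0.3042 − sin -1.5708) = -1.4207
y' = 1.5 − 1.6000·(cos 0.3042 − cos -1.5708) = -0.0265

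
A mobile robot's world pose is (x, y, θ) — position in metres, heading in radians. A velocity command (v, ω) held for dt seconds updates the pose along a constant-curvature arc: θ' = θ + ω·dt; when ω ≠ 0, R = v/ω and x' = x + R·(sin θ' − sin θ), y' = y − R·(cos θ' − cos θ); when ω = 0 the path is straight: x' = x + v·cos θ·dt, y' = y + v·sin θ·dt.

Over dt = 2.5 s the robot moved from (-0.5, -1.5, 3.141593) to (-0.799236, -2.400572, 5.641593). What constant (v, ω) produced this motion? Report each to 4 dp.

Δθ = 5.641593 − 3.141593 = 2.500000
ω = Δθ/dt = 2.500000/2.5 = 1.0000
R = −Δy/(cos θ' − cos θ) = 0.5000
v = R·ω = 0.5000·1.0000 = 0.5000

v = 0.5000, ω = 1.0000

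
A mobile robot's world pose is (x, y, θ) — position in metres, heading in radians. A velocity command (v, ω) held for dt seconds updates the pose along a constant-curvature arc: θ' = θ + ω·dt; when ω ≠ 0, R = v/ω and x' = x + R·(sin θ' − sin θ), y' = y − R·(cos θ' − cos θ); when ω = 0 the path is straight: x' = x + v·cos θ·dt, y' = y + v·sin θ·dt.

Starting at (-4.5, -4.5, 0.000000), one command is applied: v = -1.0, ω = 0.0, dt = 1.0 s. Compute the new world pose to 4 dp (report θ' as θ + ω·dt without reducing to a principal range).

θ' = 0.0000 + 0.0·1.0 = 0.0000
ω = 0 → straight: x' = -4.5 + -1.0·cos(0.0000)·1.0 = -5.5000
y' = -4.5 + -1.0·sin(0.0000)·1.0 = -4.5000

(-5.5000, -4.5000, 0.0000)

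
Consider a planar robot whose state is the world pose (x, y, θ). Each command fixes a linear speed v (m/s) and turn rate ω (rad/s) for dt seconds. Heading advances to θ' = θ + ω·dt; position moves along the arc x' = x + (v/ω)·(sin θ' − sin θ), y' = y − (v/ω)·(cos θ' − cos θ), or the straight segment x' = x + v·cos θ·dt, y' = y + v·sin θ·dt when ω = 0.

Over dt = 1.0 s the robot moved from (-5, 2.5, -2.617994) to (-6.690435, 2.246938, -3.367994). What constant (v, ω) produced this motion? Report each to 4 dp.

Δθ = -3.367994 − -2.617994 = -0.750000
ω = Δθ/dt = -0.750000/1.0 = -0.7500
R = Δx/(sin θ' − sin θ) = -2.3333
v = R·ω = -2.3333·-0.7500 = 1.7500

v = 1.7500, ω = -0.7500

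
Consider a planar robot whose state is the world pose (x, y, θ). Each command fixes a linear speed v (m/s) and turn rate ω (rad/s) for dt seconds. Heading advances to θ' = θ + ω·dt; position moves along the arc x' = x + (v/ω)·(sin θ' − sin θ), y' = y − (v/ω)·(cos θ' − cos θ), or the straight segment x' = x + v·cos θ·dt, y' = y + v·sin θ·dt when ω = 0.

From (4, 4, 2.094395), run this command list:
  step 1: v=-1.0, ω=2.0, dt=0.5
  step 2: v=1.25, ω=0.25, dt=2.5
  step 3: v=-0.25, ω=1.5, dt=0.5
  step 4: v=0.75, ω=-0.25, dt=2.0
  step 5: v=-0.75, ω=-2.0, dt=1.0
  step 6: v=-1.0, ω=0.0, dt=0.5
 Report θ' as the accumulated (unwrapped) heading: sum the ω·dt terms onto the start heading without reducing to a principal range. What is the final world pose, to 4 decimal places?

step 1: θ'=3.0944 (R=-0.5000) → pose (4.4094, 3.7506, 3.0944)
step 2: θ'=3.7194 (R=5.0000) → pose (1.4426, 2.9444, 3.7194)
step 3: θ'=4.4694 (R=-0.1667) → pose (1.5133, 3.0440, 4.4694)
step 4: θ'=3.9694 (R=-3.0000) → pose (0.8108, 1.7363, 3.9694)
step 5: θ'=1.9694 (R=0.3750) → pose (1.4326, 1.6282, 1.9694)
step 6: θ'=1.9694 (straight) → pose (1.6266, 1.1674, 1.9694)

(1.6266, 1.1674, 1.9694)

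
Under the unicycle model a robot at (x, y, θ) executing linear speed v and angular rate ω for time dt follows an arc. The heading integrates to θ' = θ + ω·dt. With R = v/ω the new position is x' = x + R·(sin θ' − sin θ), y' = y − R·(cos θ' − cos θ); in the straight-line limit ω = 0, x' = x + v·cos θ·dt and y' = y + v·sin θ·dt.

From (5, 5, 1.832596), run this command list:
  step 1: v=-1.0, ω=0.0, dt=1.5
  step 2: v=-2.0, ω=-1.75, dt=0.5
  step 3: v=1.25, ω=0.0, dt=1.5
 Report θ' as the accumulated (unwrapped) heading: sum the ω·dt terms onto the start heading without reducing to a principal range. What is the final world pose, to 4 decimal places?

step 1: θ'=1.8326 (straight) → pose (5.3882, 3.5511, 1.8326)
step 2: θ'=0.9576 (R=1.1429) → pose (5.2190, 2.5976, 0.9576)
step 3: θ'=0.9576 (straight) → pose (6.2980, 4.1310, 0.9576)

(6.2980, 4.1310, 0.9576)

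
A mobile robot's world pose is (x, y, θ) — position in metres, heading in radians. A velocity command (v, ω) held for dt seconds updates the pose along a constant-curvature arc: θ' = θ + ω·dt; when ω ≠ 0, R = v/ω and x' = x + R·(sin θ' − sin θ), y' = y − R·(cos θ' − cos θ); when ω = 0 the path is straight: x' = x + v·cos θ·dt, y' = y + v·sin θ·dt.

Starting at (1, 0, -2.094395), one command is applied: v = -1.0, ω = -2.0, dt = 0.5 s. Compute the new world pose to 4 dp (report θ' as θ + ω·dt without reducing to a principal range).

θ' = -2.0944 + -2.0·0.5 = -3.0944
R = v/ω = -1.0/-2.0 = 0.5000
x' = 1 + 0.5000·(sin -3.0944 − sin -2.0944) = 1.4094
y' = 0 − 0.5000·(cos -3.0944 − cos -2.0944) = 0.2494

(1.4094, 0.2494, -3.0944)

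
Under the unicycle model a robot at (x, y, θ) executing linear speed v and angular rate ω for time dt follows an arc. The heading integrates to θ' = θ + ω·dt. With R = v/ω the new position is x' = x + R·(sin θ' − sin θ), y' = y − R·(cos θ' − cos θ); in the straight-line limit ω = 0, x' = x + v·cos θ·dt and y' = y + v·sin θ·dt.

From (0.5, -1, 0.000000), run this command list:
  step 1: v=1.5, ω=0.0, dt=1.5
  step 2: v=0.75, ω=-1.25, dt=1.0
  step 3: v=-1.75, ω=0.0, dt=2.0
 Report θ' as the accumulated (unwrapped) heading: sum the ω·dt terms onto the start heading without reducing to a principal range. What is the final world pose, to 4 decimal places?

(2.2158, 1.9106, -1.2500)

step 1: θ'=0.0000 (straight) → pose (2.7500, -1.0000, 0.0000)
step 2: θ'=-1.2500 (R=-0.6000) → pose (3.3194, -1.4108, -1.2500)
step 3: θ'=-1.2500 (straight) → pose (2.2158, 1.9106, -1.2500)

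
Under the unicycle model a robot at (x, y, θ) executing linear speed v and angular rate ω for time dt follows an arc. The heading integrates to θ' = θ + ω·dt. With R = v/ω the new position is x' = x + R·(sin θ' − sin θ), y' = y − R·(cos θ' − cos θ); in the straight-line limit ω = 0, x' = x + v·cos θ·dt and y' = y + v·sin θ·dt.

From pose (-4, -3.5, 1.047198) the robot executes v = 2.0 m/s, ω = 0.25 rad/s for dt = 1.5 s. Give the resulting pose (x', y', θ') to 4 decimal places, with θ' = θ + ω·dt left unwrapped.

θ' = 1.0472 + 0.25·1.5 = 1.4222
R = v/ω = 2.0/0.25 = 8.0000
x' = -4 + 8.0000·(sin 1.4222 − sin 1.0472) = -3.0164
y' = -3.5 − 8.0000·(cos 1.4222 − cos 1.0472) = -0.6844

(-3.0164, -0.6844, 1.4222)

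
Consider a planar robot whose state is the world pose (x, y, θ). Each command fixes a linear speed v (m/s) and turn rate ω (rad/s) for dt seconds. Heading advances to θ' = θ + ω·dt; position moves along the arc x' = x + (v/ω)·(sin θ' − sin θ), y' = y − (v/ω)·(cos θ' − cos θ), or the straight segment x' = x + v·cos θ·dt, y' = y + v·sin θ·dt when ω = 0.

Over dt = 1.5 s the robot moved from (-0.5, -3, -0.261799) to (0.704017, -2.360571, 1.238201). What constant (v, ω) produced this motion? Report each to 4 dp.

v = 1.0000, ω = 1.0000

Δθ = 1.238201 − -0.261799 = 1.500000
ω = Δθ/dt = 1.500000/1.5 = 1.0000
R = Δx/(sin θ' − sin θ) = 1.0000
v = R·ω = 1.0000·1.0000 = 1.0000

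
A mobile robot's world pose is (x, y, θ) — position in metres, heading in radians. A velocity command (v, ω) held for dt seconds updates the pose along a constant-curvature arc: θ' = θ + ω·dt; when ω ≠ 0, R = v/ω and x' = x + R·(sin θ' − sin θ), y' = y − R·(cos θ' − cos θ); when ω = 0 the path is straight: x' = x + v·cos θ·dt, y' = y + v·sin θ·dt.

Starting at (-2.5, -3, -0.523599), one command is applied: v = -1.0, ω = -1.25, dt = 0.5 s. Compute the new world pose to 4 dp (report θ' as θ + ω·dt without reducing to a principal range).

θ' = -0.5236 + -1.25·0.5 = -1.1486
R = v/ω = -1.0/-1.25 = 0.8000
x' = -2.5 + 0.8000·(sin -1.1486 − sin -0.5236) = -2.8298
y' = -3 − 0.8000·(cos -1.1486 − cos -0.5236) = -2.6350

(-2.8298, -2.6350, -1.1486)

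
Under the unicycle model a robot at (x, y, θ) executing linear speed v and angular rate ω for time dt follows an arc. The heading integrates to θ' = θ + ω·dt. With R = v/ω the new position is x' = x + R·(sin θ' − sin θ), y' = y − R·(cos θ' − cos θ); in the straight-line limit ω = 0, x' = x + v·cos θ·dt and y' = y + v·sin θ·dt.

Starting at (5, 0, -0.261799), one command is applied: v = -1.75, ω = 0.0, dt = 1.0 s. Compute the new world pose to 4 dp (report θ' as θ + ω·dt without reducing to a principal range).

θ' = -0.2618 + 0.0·1.0 = -0.2618
ω = 0 → straight: x' = 5 + -1.75·cos(-0.2618)·1.0 = 3.3096
y' = 0 + -1.75·sin(-0.2618)·1.0 = 0.4529

(3.3096, 0.4529, -0.2618)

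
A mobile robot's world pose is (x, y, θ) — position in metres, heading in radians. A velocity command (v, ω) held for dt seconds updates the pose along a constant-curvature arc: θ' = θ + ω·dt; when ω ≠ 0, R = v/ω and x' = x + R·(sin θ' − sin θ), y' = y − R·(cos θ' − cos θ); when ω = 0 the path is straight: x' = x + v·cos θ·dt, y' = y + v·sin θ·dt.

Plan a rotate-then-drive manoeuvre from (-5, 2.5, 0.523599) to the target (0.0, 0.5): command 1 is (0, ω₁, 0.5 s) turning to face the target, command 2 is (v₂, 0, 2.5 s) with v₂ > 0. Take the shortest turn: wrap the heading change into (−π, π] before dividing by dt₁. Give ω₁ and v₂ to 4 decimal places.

ω₁ = -1.8082, v₂ = 2.1541

heading to target = atan2(0.5−2.5, 0−-5) = -0.3805
Δθ = wrap(-0.3805 − 0.5236) = -0.9041; ω₁ = Δθ/dt₁ = -1.8082
distance = √((0−-5)² + (0.5−2.5)²) = 5.3852; v₂ = distance/dt₂ = 2.1541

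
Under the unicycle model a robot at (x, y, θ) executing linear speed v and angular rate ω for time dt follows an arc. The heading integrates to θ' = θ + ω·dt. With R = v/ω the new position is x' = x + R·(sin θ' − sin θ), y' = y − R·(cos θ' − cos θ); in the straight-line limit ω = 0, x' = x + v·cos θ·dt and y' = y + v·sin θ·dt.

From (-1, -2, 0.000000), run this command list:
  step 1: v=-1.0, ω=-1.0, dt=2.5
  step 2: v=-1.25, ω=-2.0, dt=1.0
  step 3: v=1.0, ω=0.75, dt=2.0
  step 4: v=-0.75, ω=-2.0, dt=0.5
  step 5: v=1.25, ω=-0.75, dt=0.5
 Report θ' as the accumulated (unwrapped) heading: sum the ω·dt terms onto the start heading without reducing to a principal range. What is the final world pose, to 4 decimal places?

(-2.0796, 0.8827, -4.3750)

step 1: θ'=-2.5000 (R=1.0000) → pose (-1.5985, -0.1989, -2.5000)
step 2: θ'=-4.5000 (R=0.6250) → pose (-0.6135, -0.5678, -4.5000)
step 3: θ'=-3.0000 (R=1.3333) → pose (-2.1050, 0.4711, -3.0000)
step 4: θ'=-4.0000 (R=0.3750) → pose (-1.7683, 0.3450, -4.0000)
step 5: θ'=-4.3750 (R=-1.6667) → pose (-2.0796, 0.8827, -4.3750)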